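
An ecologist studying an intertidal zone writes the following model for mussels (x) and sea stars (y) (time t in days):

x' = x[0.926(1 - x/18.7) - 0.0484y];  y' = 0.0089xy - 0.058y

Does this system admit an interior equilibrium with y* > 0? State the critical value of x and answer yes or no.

The predator equation gives dy/dt > 0 only when x > 0.058/0.0089 = 6.52.
Without the predator, x → K = 18.7. Since 18.7 > 6.52, the predator can invade and persist.

Threshold x = 6.52; K > 6.52, so yes, the predator persists.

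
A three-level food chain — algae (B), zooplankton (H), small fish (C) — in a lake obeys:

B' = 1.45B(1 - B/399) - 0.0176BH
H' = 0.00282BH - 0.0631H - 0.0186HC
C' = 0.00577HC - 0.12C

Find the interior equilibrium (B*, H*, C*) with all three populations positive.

From dC/dt = 0: 0.00577H* = 0.12, so H* = 20.8.
From dB/dt = 0: 1.45(1 - B*/399) = 0.0176·20.8, giving B* = 399·(1 - 0.252) = 298.
From dH/dt = 0: 0.00282·298 - 0.0631 = 0.0186C*, so C* = 0.778/0.0186 = 41.8.

B* ≈ 298, H* ≈ 20.8, C* ≈ 41.8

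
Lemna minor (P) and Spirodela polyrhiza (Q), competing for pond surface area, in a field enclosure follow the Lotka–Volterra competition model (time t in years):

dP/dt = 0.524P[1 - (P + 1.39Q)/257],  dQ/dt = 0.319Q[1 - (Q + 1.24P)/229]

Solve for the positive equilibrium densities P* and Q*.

Setting both brackets to zero gives the nullclines P + 1.39Q = 257 and 1.24P + Q = 229.
Substituting Q = 229 - 1.24P into the first: P(1 - 1.39·1.24) = 257 - 1.39·229.
So P* = -61.3/-0.724 = 84.7, and then Q* = 229 - 1.24·84.7 = 124.

P* ≈ 84.7, Q* ≈ 124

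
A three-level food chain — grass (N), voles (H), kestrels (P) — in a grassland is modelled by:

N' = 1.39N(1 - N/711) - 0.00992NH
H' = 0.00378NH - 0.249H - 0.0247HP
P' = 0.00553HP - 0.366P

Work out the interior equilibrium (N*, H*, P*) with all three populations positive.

From dP/dt = 0: 0.00553H* = 0.366, so H* = 66.2.
From dN/dt = 0: 1.39(1 - N*/711) = 0.00992·66.2, giving N* = 711·(1 - 0.472) = 375.
From dH/dt = 0: 0.00378·375 - 0.249 = 0.0247P*, so P* = 1.17/0.0247 = 47.3.

N* ≈ 375, H* ≈ 66.2, P* ≈ 47.3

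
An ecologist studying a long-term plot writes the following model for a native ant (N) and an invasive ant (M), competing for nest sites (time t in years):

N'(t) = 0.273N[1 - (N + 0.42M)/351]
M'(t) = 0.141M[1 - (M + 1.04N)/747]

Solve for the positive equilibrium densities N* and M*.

Setting both brackets to zero gives the nullclines N + 0.42M = 351 and 1.04N + M = 747.
Substituting M = 747 - 1.04N into the first: N(1 - 0.42·1.04) = 351 - 0.42·747.
So N* = 37.3/0.563 = 66.2, and then M* = 747 - 1.04·66.2 = 678.

N* ≈ 66.2, M* ≈ 678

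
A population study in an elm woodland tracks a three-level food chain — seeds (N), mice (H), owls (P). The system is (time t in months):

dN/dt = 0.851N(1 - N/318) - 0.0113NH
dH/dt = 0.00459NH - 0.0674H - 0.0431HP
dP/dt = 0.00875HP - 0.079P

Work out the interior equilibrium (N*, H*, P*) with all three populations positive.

From dP/dt = 0: 0.00875H* = 0.079, so H* = 9.03.
From dN/dt = 0: 0.851(1 - N*/318) = 0.0113·9.03, giving N* = 318·(1 - 0.12) = 280.
From dH/dt = 0: 0.00459·280 - 0.0674 = 0.0431P*, so P* = 1.22/0.0431 = 28.2.

N* ≈ 280, H* ≈ 9.03, P* ≈ 28.2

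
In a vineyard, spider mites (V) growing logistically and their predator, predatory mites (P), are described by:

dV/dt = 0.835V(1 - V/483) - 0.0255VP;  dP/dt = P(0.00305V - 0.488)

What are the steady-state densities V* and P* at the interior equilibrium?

From dP/dt = 0 with P > 0: 0.00305V* = 0.488, so V* = 160.
Substitute into dV/dt = 0: 0.835(1 - 160/483) = 0.0255P*.
The bracket is 0.669, giving P* = 0.558/0.0255 = 21.9.

V* ≈ 160, P* ≈ 21.9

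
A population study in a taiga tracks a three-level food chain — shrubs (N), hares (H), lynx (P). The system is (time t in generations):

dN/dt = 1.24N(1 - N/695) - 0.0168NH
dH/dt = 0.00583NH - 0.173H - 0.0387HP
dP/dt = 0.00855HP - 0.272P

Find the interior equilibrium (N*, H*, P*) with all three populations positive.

N* ≈ 395, H* ≈ 31.8, P* ≈ 55.1

From dP/dt = 0: 0.00855H* = 0.272, so H* = 31.8.
From dN/dt = 0: 1.24(1 - N*/695) = 0.0168·31.8, giving N* = 695·(1 - 0.431) = 395.
From dH/dt = 0: 0.00583·395 - 0.173 = 0.0387P*, so P* = 2.13/0.0387 = 55.1.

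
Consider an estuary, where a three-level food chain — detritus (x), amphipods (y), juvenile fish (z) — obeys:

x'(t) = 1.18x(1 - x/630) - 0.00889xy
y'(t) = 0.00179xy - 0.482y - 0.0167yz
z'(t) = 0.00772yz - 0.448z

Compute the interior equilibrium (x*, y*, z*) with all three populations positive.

x* ≈ 355, y* ≈ 58, z* ≈ 9.14

From dz/dt = 0: 0.00772y* = 0.448, so y* = 58.
From dx/dt = 0: 1.18(1 - x*/630) = 0.00889·58, giving x* = 630·(1 - 0.437) = 355.
From dy/dt = 0: 0.00179·355 - 0.482 = 0.0167z*, so z* = 0.153/0.0167 = 9.14.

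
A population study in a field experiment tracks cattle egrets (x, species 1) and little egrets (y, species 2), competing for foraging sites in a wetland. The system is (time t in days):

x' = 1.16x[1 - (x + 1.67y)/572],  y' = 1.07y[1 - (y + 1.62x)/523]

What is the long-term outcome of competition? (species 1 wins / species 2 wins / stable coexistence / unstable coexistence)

Compare the nullcline intercepts: K1/α12 = 572/1.67 = 343 < K2 = 523; K2/α21 = 523/1.62 = 323 < K1 = 572.
Since both are reversed, neither can invade when rare; the interior point is a saddle.

unstable coexistence (outcome depends on initial conditions)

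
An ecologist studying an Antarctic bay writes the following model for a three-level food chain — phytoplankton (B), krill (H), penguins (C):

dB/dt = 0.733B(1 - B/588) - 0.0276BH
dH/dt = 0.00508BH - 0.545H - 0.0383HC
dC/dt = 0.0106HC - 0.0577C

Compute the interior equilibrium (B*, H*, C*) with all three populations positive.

B* ≈ 467, H* ≈ 5.44, C* ≈ 47.8

From dC/dt = 0: 0.0106H* = 0.0577, so H* = 5.44.
From dB/dt = 0: 0.733(1 - B*/588) = 0.0276·5.44, giving B* = 588·(1 - 0.205) = 467.
From dH/dt = 0: 0.00508·467 - 0.545 = 0.0383C*, so C* = 1.83/0.0383 = 47.8.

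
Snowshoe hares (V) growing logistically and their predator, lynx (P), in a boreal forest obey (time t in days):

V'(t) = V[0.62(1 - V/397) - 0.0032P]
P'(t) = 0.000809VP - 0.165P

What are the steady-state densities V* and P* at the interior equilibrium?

V* ≈ 204, P* ≈ 94.2

From dP/dt = 0 with P > 0: 0.000809V* = 0.165, so V* = 204.
Substitute into dV/dt = 0: 0.62(1 - 204/397) = 0.0032P*.
The bracket is 0.486, giving P* = 0.301/0.0032 = 94.2.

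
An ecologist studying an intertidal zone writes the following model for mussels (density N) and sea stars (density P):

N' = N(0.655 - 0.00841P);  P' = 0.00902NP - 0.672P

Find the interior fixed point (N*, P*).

N* ≈ 74.5, P* ≈ 77.9

Set dP/dt = 0 with P > 0: 0.00902N - 0.672 = 0, so N* = 0.672/0.00902 = 74.5.
Set dN/dt = 0 with N > 0: 0.655 - 0.00841P = 0, so P* = 0.655/0.00841 = 77.9.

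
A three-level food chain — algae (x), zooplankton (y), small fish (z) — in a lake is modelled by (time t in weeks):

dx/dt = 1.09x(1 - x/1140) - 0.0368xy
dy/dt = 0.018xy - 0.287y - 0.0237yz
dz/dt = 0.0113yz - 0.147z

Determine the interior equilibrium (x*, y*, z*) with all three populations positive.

From dz/dt = 0: 0.0113y* = 0.147, so y* = 13.
From dx/dt = 0: 1.09(1 - x*/1140) = 0.0368·13, giving x* = 1140·(1 - 0.439) = 639.
From dy/dt = 0: 0.018·639 - 0.287 = 0.0237z*, so z* = 11.2/0.0237 = 473.

x* ≈ 639, y* ≈ 13, z* ≈ 473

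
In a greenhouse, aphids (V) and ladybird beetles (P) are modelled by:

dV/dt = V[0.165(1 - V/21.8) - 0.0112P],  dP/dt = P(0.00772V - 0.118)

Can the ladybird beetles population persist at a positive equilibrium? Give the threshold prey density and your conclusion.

The predator equation gives dP/dt > 0 only when V > 0.118/0.00772 = 15.3.
Without the predator, V → K = 21.8. Since 21.8 > 15.3, the predator can invade and persist.

Threshold V = 15.3; K > 15.3, so yes, the predator persists.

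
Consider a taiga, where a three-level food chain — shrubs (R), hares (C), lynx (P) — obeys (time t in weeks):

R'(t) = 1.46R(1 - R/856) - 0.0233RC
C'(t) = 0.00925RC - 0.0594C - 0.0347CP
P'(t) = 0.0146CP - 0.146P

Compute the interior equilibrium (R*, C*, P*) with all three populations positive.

From dP/dt = 0: 0.0146C* = 0.146, so C* = 10.
From dR/dt = 0: 1.46(1 - R*/856) = 0.0233·10, giving R* = 856·(1 - 0.16) = 719.
From dC/dt = 0: 0.00925·719 - 0.0594 = 0.0347P*, so P* = 6.59/0.0347 = 190.

R* ≈ 719, C* ≈ 10, P* ≈ 190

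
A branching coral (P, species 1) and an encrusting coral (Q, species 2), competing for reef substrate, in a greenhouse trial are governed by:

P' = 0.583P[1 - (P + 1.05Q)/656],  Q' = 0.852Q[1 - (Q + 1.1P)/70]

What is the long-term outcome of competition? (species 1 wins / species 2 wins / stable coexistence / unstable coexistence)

species 1 excludes species 2

Compare the nullcline intercepts: K1/α12 = 656/1.05 = 625 > K2 = 70; K2/α21 = 70/1.1 = 63.6 < K1 = 656.
Since the inequalities point opposite ways, species 1 can invade but species 2 cannot.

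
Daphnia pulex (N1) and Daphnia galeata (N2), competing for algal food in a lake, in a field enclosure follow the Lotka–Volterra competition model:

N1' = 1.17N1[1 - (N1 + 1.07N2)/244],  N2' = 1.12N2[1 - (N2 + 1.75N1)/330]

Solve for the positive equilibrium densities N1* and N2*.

N1* ≈ 125, N2* ≈ 111

Setting both brackets to zero gives the nullclines N1 + 1.07N2 = 244 and 1.75N1 + N2 = 330.
Substituting N2 = 330 - 1.75N1 into the first: N1(1 - 1.07·1.75) = 244 - 1.07·330.
So N1* = -109/-0.873 = 125, and then N2* = 330 - 1.75·125 = 111.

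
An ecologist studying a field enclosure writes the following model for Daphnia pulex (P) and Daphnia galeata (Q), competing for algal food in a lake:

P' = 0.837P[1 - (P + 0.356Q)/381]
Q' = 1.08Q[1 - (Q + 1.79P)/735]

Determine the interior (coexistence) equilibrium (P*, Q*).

P* ≈ 329, Q* ≈ 146

Setting both brackets to zero gives the nullclines P + 0.356Q = 381 and 1.79P + Q = 735.
Substituting Q = 735 - 1.79P into the first: P(1 - 0.356·1.79) = 381 - 0.356·735.
So P* = 119/0.363 = 329, and then Q* = 735 - 1.79·329 = 146.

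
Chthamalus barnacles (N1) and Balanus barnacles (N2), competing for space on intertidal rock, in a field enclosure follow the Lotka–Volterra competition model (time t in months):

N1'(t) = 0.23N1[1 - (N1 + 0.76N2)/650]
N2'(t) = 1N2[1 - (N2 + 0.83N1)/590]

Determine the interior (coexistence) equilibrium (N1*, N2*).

Setting both brackets to zero gives the nullclines N1 + 0.76N2 = 650 and 0.83N1 + N2 = 590.
Substituting N2 = 590 - 0.83N1 into the first: N1(1 - 0.76·0.83) = 650 - 0.76·590.
So N1* = 202/0.369 = 546, and then N2* = 590 - 0.83·546 = 137.

N1* ≈ 546, N2* ≈ 137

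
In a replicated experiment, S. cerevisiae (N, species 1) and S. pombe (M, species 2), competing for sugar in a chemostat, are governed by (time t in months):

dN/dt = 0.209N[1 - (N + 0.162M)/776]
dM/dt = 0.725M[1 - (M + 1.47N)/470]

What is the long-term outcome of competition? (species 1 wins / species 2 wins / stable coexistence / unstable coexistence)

Compare the nullcline intercepts: K1/α12 = 776/0.162 = 4790 > K2 = 470; K2/α21 = 470/1.47 = 320 < K1 = 776.
Since the inequalities point opposite ways, species 1 can invade but species 2 cannot.

species 1 excludes species 2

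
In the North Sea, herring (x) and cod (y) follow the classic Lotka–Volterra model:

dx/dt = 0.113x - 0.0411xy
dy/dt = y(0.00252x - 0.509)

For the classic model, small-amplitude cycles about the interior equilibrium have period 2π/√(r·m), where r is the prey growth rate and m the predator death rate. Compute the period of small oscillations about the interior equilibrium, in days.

Here r = 0.113 and m = 0.509, so r·m = 0.0575.
ω = √0.0575 = 0.24 per day, hence T = 2π/ω ≈ 26.2 days.

T ≈ 26.2 days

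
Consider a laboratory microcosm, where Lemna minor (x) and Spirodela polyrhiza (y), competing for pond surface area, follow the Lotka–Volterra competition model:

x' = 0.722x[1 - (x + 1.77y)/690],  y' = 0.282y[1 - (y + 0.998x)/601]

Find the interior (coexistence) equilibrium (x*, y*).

Setting both brackets to zero gives the nullclines x + 1.77y = 690 and 0.998x + y = 601.
Substituting y = 601 - 0.998x into the first: x(1 - 1.77·0.998) = 690 - 1.77·601.
So x* = -374/-0.766 = 488, and then y* = 601 - 0.998·488 = 114.

x* ≈ 488, y* ≈ 114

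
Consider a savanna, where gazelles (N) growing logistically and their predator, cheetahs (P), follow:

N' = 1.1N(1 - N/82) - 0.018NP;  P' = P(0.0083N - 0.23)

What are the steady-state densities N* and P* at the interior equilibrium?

N* ≈ 27.7, P* ≈ 40.5

From dP/dt = 0 with P > 0: 0.0083N* = 0.23, so N* = 27.7.
Substitute into dN/dt = 0: 1.1(1 - 27.7/82) = 0.018P*.
The bracket is 0.662, giving P* = 0.728/0.018 = 40.5.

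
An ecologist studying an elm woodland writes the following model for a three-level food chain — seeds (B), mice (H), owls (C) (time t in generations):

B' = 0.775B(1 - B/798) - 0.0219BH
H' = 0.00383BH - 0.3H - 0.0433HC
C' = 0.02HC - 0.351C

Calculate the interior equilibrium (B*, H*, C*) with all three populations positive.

B* ≈ 402, H* ≈ 17.5, C* ≈ 28.7

From dC/dt = 0: 0.02H* = 0.351, so H* = 17.5.
From dB/dt = 0: 0.775(1 - B*/798) = 0.0219·17.5, giving B* = 798·(1 - 0.496) = 402.
From dH/dt = 0: 0.00383·402 - 0.3 = 0.0433C*, so C* = 1.24/0.0433 = 28.7.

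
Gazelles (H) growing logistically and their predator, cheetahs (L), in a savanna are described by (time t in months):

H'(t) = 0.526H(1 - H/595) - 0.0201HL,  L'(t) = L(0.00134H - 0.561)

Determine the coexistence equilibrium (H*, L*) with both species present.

H* ≈ 419, L* ≈ 7.76

From dL/dt = 0 with L > 0: 0.00134H* = 0.561, so H* = 419.
Substitute into dH/dt = 0: 0.526(1 - 419/595) = 0.0201L*.
The bracket is 0.296, giving L* = 0.156/0.0201 = 7.76.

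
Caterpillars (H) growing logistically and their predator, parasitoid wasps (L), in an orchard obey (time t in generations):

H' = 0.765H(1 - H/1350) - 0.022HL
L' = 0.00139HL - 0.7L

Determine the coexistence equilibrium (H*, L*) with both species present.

H* ≈ 504, L* ≈ 21.8

From dL/dt = 0 with L > 0: 0.00139H* = 0.7, so H* = 504.
Substitute into dH/dt = 0: 0.765(1 - 504/1350) = 0.022L*.
The bracket is 0.627, giving L* = 0.48/0.022 = 21.8.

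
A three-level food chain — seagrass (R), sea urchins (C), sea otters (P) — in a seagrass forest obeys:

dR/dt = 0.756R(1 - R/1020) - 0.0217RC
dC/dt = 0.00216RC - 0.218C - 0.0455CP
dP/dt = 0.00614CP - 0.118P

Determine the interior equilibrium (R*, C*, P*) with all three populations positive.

R* ≈ 457, C* ≈ 19.2, P* ≈ 16.9

From dP/dt = 0: 0.00614C* = 0.118, so C* = 19.2.
From dR/dt = 0: 0.756(1 - R*/1020) = 0.0217·19.2, giving R* = 1020·(1 - 0.552) = 457.
From dC/dt = 0: 0.00216·457 - 0.218 = 0.0455P*, so P* = 0.77/0.0455 = 16.9.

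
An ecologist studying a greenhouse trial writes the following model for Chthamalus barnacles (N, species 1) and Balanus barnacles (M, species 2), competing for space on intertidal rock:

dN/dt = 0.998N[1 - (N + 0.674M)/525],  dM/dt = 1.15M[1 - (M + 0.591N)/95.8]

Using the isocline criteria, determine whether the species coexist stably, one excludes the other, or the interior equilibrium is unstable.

Compare the nullcline intercepts: K1/α12 = 525/0.674 = 779 > K2 = 95.8; K2/α21 = 95.8/0.591 = 162 < K1 = 525.
Since the inequalities point opposite ways, species 1 can invade but species 2 cannot.

species 1 excludes species 2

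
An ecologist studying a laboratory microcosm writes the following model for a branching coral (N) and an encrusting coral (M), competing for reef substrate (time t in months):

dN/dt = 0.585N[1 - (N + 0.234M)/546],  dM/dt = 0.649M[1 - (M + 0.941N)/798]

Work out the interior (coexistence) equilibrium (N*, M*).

Setting both brackets to zero gives the nullclines N + 0.234M = 546 and 0.941N + M = 798.
Substituting M = 798 - 0.941N into the first: N(1 - 0.234·0.941) = 546 - 0.234·798.
So N* = 359/0.78 = 461, and then M* = 798 - 0.941·461 = 364.

N* ≈ 461, M* ≈ 364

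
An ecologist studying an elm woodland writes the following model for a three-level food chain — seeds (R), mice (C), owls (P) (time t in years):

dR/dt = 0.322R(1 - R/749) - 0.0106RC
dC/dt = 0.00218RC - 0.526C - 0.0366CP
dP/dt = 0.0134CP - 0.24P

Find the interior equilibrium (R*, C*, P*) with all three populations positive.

R* ≈ 307, C* ≈ 17.9, P* ≈ 3.94

From dP/dt = 0: 0.0134C* = 0.24, so C* = 17.9.
From dR/dt = 0: 0.322(1 - R*/749) = 0.0106·17.9, giving R* = 749·(1 - 0.59) = 307.
From dC/dt = 0: 0.00218·307 - 0.526 = 0.0366P*, so P* = 0.144/0.0366 = 3.94.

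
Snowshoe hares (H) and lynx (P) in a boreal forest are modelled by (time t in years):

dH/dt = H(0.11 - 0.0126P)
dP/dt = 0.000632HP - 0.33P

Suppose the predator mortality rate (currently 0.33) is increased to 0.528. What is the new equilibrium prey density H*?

At the interior fixed point, setting dP/dt = 0 with P > 0 fixes H* = (predator death rate)/(HP coefficient) — independent of the other coefficients.
With the change, H* = 0.528/0.000632 = 835; it rises from 522.

H* ≈ 835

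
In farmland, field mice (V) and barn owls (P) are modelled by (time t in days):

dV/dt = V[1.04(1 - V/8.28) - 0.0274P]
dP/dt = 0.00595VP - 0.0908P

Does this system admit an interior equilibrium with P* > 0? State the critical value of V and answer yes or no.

Threshold V = 15.3; K < 15.3, so no, the predator goes extinct.

The predator equation gives dP/dt > 0 only when V > 0.0908/0.00595 = 15.3.
Without the predator, V → K = 8.28. Since 8.28 < 15.3, the predator cannot invade.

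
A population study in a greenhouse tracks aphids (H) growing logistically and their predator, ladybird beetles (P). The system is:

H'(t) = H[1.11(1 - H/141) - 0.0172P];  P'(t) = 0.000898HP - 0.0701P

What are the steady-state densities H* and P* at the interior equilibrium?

H* ≈ 78.1, P* ≈ 28.8

From dP/dt = 0 with P > 0: 0.000898H* = 0.0701, so H* = 78.1.
Substitute into dH/dt = 0: 1.11(1 - 78.1/141) = 0.0172P*.
The bracket is 0.446, giving P* = 0.495/0.0172 = 28.8.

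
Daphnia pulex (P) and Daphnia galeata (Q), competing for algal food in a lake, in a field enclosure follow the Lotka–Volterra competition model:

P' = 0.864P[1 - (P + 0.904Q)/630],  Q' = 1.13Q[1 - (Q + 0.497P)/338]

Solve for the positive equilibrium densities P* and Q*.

Setting both brackets to zero gives the nullclines P + 0.904Q = 630 and 0.497P + Q = 338.
Substituting Q = 338 - 0.497P into the first: P(1 - 0.904·0.497) = 630 - 0.904·338.
So P* = 324/0.551 = 589, and then Q* = 338 - 0.497·589 = 45.2.

P* ≈ 589, Q* ≈ 45.2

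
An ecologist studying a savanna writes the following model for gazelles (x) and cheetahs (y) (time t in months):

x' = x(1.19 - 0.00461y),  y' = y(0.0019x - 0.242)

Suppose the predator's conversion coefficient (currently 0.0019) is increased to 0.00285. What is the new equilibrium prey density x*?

At the interior fixed point, setting dy/dt = 0 with y > 0 fixes x* = (predator death rate)/(xy coefficient) — independent of the other coefficients.
With the change, x* = 0.242/0.00285 = 84.9; it falls from 127.

x* ≈ 84.9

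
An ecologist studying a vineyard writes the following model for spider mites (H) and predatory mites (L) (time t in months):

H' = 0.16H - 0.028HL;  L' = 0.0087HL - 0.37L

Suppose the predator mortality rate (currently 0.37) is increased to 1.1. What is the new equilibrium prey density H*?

At the interior fixed point, setting dL/dt = 0 with L > 0 fixes H* = (predator death rate)/(HL coefficient) — independent of the other coefficients.
With the change, H* = 1.1/0.0087 = 126; it rises from 42.5.

H* ≈ 126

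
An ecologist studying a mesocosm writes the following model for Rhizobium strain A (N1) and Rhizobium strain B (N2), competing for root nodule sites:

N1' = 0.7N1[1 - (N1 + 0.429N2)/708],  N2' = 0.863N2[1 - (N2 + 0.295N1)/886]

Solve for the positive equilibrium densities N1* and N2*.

N1* ≈ 375, N2* ≈ 775

Setting both brackets to zero gives the nullclines N1 + 0.429N2 = 708 and 0.295N1 + N2 = 886.
Substituting N2 = 886 - 0.295N1 into the first: N1(1 - 0.429·0.295) = 708 - 0.429·886.
So N1* = 328/0.873 = 375, and then N2* = 886 - 0.295·375 = 775.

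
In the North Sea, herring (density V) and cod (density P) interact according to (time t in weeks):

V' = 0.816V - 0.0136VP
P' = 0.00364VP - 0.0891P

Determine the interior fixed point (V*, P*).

V* ≈ 24.5, P* ≈ 60

Set dP/dt = 0 with P > 0: 0.00364V - 0.0891 = 0, so V* = 0.0891/0.00364 = 24.5.
Set dV/dt = 0 with V > 0: 0.816 - 0.0136P = 0, so P* = 0.816/0.0136 = 60.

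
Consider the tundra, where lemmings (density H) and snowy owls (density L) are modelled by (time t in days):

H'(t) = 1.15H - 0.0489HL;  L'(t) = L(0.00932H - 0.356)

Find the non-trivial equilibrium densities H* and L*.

Set dL/dt = 0 with L > 0: 0.00932H - 0.356 = 0, so H* = 0.356/0.00932 = 38.2.
Set dH/dt = 0 with H > 0: 1.15 - 0.0489L = 0, so L* = 1.15/0.0489 = 23.5.

H* ≈ 38.2, L* ≈ 23.5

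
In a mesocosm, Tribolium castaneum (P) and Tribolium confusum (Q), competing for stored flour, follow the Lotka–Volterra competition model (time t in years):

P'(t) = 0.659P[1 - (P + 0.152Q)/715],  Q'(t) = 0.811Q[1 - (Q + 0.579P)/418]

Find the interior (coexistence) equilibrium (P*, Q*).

Setting both brackets to zero gives the nullclines P + 0.152Q = 715 and 0.579P + Q = 418.
Substituting Q = 418 - 0.579P into the first: P(1 - 0.152·0.579) = 715 - 0.152·418.
So P* = 651/0.912 = 714, and then Q* = 418 - 0.579·714 = 4.4.

P* ≈ 714, Q* ≈ 4.4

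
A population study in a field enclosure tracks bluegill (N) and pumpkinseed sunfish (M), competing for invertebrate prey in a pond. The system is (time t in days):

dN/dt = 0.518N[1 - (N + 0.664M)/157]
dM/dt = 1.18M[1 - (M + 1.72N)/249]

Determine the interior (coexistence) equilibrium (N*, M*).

N* ≈ 58.7, M* ≈ 148

Setting both brackets to zero gives the nullclines N + 0.664M = 157 and 1.72N + M = 249.
Substituting M = 249 - 1.72N into the first: N(1 - 0.664·1.72) = 157 - 0.664·249.
So N* = -8.34/-0.142 = 58.7, and then M* = 249 - 1.72·58.7 = 148.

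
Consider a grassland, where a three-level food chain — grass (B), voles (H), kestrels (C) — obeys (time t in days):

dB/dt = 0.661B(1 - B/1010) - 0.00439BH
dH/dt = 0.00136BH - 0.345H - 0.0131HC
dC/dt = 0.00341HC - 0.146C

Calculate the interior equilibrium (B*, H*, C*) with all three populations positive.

From dC/dt = 0: 0.00341H* = 0.146, so H* = 42.8.
From dB/dt = 0: 0.661(1 - B*/1010) = 0.00439·42.8, giving B* = 1010·(1 - 0.284) = 723.
From dH/dt = 0: 0.00136·723 - 0.345 = 0.0131C*, so C* = 0.638/0.0131 = 48.7.

B* ≈ 723, H* ≈ 42.8, C* ≈ 48.7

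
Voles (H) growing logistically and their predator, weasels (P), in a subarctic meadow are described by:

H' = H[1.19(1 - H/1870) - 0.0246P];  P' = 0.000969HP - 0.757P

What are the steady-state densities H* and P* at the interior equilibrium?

From dP/dt = 0 with P > 0: 0.000969H* = 0.757, so H* = 781.
Substitute into dH/dt = 0: 1.19(1 - 781/1870) = 0.0246P*.
The bracket is 0.582, giving P* = 0.693/0.0246 = 28.2.

H* ≈ 781, P* ≈ 28.2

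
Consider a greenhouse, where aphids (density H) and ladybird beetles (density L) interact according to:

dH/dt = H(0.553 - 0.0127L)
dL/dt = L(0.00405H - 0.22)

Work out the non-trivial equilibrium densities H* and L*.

Set dL/dt = 0 with L > 0: 0.00405H - 0.22 = 0, so H* = 0.22/0.00405 = 54.3.
Set dH/dt = 0 with H > 0: 0.553 - 0.0127L = 0, so L* = 0.553/0.0127 = 43.5.

H* ≈ 54.3, L* ≈ 43.5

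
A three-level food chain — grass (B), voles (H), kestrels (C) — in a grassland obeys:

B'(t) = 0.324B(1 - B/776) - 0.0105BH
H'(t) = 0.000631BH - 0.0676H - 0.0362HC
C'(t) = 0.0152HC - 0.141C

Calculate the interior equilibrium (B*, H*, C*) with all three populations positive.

From dC/dt = 0: 0.0152H* = 0.141, so H* = 9.28.
From dB/dt = 0: 0.324(1 - B*/776) = 0.0105·9.28, giving B* = 776·(1 - 0.301) = 543.
From dH/dt = 0: 0.000631·543 - 0.0676 = 0.0362C*, so C* = 0.275/0.0362 = 7.59.

B* ≈ 543, H* ≈ 9.28, C* ≈ 7.59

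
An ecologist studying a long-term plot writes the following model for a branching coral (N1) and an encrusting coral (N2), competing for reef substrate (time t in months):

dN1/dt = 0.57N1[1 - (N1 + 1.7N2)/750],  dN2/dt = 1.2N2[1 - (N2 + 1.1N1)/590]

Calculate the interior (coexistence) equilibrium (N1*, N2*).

N1* ≈ 291, N2* ≈ 270

Setting both brackets to zero gives the nullclines N1 + 1.7N2 = 750 and 1.1N1 + N2 = 590.
Substituting N2 = 590 - 1.1N1 into the first: N1(1 - 1.7·1.1) = 750 - 1.7·590.
So N1* = -253/-0.87 = 291, and then N2* = 590 - 1.1·291 = 270.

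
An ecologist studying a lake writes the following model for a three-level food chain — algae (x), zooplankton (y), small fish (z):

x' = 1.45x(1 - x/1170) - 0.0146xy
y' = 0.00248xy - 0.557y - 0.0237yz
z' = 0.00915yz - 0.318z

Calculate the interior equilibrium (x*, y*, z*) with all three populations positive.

x* ≈ 761, y* ≈ 34.8, z* ≈ 56.1

From dz/dt = 0: 0.00915y* = 0.318, so y* = 34.8.
From dx/dt = 0: 1.45(1 - x*/1170) = 0.0146·34.8, giving x* = 1170·(1 - 0.35) = 761.
From dy/dt = 0: 0.00248·761 - 0.557 = 0.0237z*, so z* = 1.33/0.0237 = 56.1.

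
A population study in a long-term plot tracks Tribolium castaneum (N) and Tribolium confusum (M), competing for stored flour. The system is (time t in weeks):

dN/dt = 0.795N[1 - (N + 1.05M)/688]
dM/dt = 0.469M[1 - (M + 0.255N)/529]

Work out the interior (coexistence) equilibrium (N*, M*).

Setting both brackets to zero gives the nullclines N + 1.05M = 688 and 0.255N + M = 529.
Substituting M = 529 - 0.255N into the first: N(1 - 1.05·0.255) = 688 - 1.05·529.
So N* = 133/0.732 = 181, and then M* = 529 - 0.255·181 = 483.

N* ≈ 181, M* ≈ 483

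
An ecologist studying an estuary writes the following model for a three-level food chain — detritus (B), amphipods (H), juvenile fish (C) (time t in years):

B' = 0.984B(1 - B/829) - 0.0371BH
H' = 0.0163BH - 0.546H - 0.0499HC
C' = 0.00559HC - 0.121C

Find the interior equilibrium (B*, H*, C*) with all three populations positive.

From dC/dt = 0: 0.00559H* = 0.121, so H* = 21.6.
From dB/dt = 0: 0.984(1 - B*/829) = 0.0371·21.6, giving B* = 829·(1 - 0.816) = 152.
From dH/dt = 0: 0.0163·152 - 0.546 = 0.0499C*, so C* = 1.94/0.0499 = 38.9.

B* ≈ 152, H* ≈ 21.6, C* ≈ 38.9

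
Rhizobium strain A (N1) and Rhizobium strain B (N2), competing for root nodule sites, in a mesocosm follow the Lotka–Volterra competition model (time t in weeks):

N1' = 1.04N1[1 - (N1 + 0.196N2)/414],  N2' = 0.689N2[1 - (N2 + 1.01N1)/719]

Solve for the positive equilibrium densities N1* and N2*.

N1* ≈ 340, N2* ≈ 375

Setting both brackets to zero gives the nullclines N1 + 0.196N2 = 414 and 1.01N1 + N2 = 719.
Substituting N2 = 719 - 1.01N1 into the first: N1(1 - 0.196·1.01) = 414 - 0.196·719.
So N1* = 273/0.802 = 340, and then N2* = 719 - 1.01·340 = 375.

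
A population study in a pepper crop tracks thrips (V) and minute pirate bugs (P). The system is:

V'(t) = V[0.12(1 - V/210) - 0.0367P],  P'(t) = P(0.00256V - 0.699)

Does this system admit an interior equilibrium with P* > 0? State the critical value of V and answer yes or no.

The predator equation gives dP/dt > 0 only when V > 0.699/0.00256 = 273.
Without the predator, V → K = 210. Since 210 < 273, the predator cannot invade.

Threshold V = 273; K < 273, so no, the predator goes extinct.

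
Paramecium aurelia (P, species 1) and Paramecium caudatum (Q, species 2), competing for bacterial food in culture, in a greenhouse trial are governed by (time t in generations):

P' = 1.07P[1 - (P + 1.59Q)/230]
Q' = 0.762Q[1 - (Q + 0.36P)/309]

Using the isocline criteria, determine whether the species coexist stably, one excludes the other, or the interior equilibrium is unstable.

species 2 excludes species 1

Compare the nullcline intercepts: K1/α12 = 230/1.59 = 145 < K2 = 309; K2/α21 = 309/0.36 = 858 > K1 = 230.
Since the inequalities point opposite ways, species 2 can invade but species 1 cannot.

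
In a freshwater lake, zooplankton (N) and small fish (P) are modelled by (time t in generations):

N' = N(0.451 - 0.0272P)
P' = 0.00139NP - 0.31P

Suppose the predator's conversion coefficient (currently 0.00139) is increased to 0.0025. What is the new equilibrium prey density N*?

At the interior fixed point, setting dP/dt = 0 with P > 0 fixes N* = (predator death rate)/(NP coefficient) — independent of the other coefficients.
With the change, N* = 0.31/0.0025 = 124; it falls from 223.

N* ≈ 124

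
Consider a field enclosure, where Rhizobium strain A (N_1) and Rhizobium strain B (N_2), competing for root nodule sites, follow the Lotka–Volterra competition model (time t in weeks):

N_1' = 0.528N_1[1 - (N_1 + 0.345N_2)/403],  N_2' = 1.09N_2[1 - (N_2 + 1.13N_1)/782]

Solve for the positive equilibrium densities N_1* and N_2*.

Setting both brackets to zero gives the nullclines N_1 + 0.345N_2 = 403 and 1.13N_1 + N_2 = 782.
Substituting N_2 = 782 - 1.13N_1 into the first: N_1(1 - 0.345·1.13) = 403 - 0.345·782.
So N_1* = 133/0.61 = 218, and then N_2* = 782 - 1.13·218 = 535.

N_1* ≈ 218, N_2* ≈ 535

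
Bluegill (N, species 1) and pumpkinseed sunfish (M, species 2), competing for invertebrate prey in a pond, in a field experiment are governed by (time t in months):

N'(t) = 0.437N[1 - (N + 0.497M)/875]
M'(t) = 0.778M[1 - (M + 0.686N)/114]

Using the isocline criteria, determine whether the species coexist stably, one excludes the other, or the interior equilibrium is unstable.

species 1 excludes species 2

Compare the nullcline intercepts: K1/α12 = 875/0.497 = 1760 > K2 = 114; K2/α21 = 114/0.686 = 166 < K1 = 875.
Since the inequalities point opposite ways, species 1 can invade but species 2 cannot.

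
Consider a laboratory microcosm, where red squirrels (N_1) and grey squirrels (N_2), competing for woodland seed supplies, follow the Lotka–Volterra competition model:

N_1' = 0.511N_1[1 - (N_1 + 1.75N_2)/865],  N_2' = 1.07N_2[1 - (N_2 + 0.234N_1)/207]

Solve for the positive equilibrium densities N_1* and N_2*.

Setting both brackets to zero gives the nullclines N_1 + 1.75N_2 = 865 and 0.234N_1 + N_2 = 207.
Substituting N_2 = 207 - 0.234N_1 into the first: N_1(1 - 1.75·0.234) = 865 - 1.75·207.
So N_1* = 503/0.591 = 851, and then N_2* = 207 - 0.234·851 = 7.77.

N_1* ≈ 851, N_2* ≈ 7.77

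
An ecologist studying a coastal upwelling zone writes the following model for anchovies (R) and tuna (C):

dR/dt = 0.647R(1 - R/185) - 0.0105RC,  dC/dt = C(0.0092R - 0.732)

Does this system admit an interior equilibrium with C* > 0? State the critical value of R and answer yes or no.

Threshold R = 79.6; K > 79.6, so yes, the predator persists.

The predator equation gives dC/dt > 0 only when R > 0.732/0.0092 = 79.6.
Without the predator, R → K = 185. Since 185 > 79.6, the predator can invade and persist.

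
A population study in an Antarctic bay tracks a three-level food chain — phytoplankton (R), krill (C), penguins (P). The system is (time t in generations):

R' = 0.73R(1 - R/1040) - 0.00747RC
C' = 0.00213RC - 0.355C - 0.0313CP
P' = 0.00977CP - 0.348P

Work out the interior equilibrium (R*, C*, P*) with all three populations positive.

R* ≈ 661, C* ≈ 35.6, P* ≈ 33.6

From dP/dt = 0: 0.00977C* = 0.348, so C* = 35.6.
From dR/dt = 0: 0.73(1 - R*/1040) = 0.00747·35.6, giving R* = 1040·(1 - 0.364) = 661.
From dC/dt = 0: 0.00213·661 - 0.355 = 0.0313P*, so P* = 1.05/0.0313 = 33.6.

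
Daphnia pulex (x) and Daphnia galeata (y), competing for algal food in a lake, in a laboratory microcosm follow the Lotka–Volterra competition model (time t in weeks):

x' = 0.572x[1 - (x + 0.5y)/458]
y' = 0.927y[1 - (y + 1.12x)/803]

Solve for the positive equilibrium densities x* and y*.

x* ≈ 128, y* ≈ 659

Setting both brackets to zero gives the nullclines x + 0.5y = 458 and 1.12x + y = 803.
Substituting y = 803 - 1.12x into the first: x(1 - 0.5·1.12) = 458 - 0.5·803.
So x* = 56.5/0.44 = 128, and then y* = 803 - 1.12·128 = 659.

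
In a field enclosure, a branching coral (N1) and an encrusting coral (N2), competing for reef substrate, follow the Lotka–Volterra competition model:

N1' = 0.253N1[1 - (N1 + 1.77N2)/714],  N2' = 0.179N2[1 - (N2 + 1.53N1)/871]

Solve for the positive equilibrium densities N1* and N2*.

N1* ≈ 485, N2* ≈ 130

Setting both brackets to zero gives the nullclines N1 + 1.77N2 = 714 and 1.53N1 + N2 = 871.
Substituting N2 = 871 - 1.53N1 into the first: N1(1 - 1.77·1.53) = 714 - 1.77·871.
So N1* = -828/-1.71 = 485, and then N2* = 871 - 1.53·485 = 130.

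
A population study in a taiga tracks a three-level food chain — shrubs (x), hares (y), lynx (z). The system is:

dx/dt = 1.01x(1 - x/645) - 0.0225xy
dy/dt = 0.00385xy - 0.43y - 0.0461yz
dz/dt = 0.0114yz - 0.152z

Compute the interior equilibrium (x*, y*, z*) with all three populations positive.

From dz/dt = 0: 0.0114y* = 0.152, so y* = 13.3.
From dx/dt = 0: 1.01(1 - x*/645) = 0.0225·13.3, giving x* = 645·(1 - 0.297) = 453.
From dy/dt = 0: 0.00385·453 - 0.43 = 0.0461z*, so z* = 1.32/0.0461 = 28.5.

x* ≈ 453, y* ≈ 13.3, z* ≈ 28.5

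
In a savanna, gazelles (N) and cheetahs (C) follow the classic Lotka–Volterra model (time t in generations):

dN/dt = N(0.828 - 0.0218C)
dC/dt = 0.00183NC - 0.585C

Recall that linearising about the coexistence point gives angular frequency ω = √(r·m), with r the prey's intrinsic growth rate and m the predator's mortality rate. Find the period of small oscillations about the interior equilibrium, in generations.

T ≈ 9.03 generations

Here r = 0.828 and m = 0.585, so r·m = 0.484.
ω = √0.484 = 0.696 per generation, hence T = 2π/ω ≈ 9.03 generations.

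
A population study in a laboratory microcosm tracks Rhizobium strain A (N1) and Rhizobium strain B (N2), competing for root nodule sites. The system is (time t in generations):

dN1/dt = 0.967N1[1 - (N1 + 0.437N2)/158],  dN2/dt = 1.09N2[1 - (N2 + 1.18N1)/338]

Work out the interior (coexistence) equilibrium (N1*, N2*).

N1* ≈ 21.3, N2* ≈ 313

Setting both brackets to zero gives the nullclines N1 + 0.437N2 = 158 and 1.18N1 + N2 = 338.
Substituting N2 = 338 - 1.18N1 into the first: N1(1 - 0.437·1.18) = 158 - 0.437·338.
So N1* = 10.3/0.484 = 21.3, and then N2* = 338 - 1.18·21.3 = 313.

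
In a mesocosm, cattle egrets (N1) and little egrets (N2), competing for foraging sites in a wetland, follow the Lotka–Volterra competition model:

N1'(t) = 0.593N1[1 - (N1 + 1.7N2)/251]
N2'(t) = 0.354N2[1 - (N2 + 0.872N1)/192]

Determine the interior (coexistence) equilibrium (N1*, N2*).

Setting both brackets to zero gives the nullclines N1 + 1.7N2 = 251 and 0.872N1 + N2 = 192.
Substituting N2 = 192 - 0.872N1 into the first: N1(1 - 1.7·0.872) = 251 - 1.7·192.
So N1* = -75.4/-0.482 = 156, and then N2* = 192 - 0.872·156 = 55.7.

N1* ≈ 156, N2* ≈ 55.7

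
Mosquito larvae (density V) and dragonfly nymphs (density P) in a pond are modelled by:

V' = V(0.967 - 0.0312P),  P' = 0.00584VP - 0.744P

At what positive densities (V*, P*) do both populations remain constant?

Set dP/dt = 0 with P > 0: 0.00584V - 0.744 = 0, so V* = 0.744/0.00584 = 127.
Set dV/dt = 0 with V > 0: 0.967 - 0.0312P = 0, so P* = 0.967/0.0312 = 31.

V* ≈ 127, P* ≈ 31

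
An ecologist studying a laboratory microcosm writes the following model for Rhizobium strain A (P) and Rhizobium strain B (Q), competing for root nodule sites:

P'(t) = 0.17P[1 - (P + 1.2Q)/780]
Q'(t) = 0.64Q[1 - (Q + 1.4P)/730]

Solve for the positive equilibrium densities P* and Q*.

Setting both brackets to zero gives the nullclines P + 1.2Q = 780 and 1.4P + Q = 730.
Substituting Q = 730 - 1.4P into the first: P(1 - 1.2·1.4) = 780 - 1.2·730.
So P* = -96/-0.68 = 141, and then Q* = 730 - 1.4·141 = 532.

P* ≈ 141, Q* ≈ 532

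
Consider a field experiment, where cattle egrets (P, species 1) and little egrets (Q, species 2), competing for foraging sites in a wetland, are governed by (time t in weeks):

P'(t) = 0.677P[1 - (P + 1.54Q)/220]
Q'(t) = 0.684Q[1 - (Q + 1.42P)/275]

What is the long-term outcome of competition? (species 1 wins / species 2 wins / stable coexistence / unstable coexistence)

unstable coexistence (outcome depends on initial conditions)

Compare the nullcline intercepts: K1/α12 = 220/1.54 = 143 < K2 = 275; K2/α21 = 275/1.42 = 194 < K1 = 220.
Since both are reversed, neither can invade when rare; the interior point is a saddle.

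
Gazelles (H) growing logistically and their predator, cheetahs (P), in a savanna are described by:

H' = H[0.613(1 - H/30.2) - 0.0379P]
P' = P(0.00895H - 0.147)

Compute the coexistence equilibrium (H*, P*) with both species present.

H* ≈ 16.4, P* ≈ 7.38

From dP/dt = 0 with P > 0: 0.00895H* = 0.147, so H* = 16.4.
Substitute into dH/dt = 0: 0.613(1 - 16.4/30.2) = 0.0379P*.
The bracket is 0.456, giving P* = 0.28/0.0379 = 7.38.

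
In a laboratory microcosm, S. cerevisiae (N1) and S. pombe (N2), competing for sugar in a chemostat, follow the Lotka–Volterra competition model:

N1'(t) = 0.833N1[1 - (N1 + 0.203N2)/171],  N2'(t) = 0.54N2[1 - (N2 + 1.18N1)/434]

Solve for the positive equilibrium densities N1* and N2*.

Setting both brackets to zero gives the nullclines N1 + 0.203N2 = 171 and 1.18N1 + N2 = 434.
Substituting N2 = 434 - 1.18N1 into the first: N1(1 - 0.203·1.18) = 171 - 0.203·434.
So N1* = 82.9/0.76 = 109, and then N2* = 434 - 1.18·109 = 305.

N1* ≈ 109, N2* ≈ 305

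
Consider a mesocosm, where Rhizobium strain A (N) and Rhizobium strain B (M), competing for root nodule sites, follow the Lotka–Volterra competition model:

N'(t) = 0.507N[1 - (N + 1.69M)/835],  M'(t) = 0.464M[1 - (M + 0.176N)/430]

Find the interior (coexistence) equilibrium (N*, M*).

Setting both brackets to zero gives the nullclines N + 1.69M = 835 and 0.176N + M = 430.
Substituting M = 430 - 0.176N into the first: N(1 - 1.69·0.176) = 835 - 1.69·430.
So N* = 108/0.703 = 154, and then M* = 430 - 0.176·154 = 403.

N* ≈ 154, M* ≈ 403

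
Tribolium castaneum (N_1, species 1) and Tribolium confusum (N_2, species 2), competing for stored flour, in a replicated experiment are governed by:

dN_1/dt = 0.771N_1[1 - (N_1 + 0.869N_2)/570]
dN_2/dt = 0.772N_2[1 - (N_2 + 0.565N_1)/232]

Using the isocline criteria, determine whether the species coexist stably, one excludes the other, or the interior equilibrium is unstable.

species 1 excludes species 2

Compare the nullcline intercepts: K1/α12 = 570/0.869 = 656 > K2 = 232; K2/α21 = 232/0.565 = 411 < K1 = 570.
Since the inequalities point opposite ways, species 1 can invade but species 2 cannot.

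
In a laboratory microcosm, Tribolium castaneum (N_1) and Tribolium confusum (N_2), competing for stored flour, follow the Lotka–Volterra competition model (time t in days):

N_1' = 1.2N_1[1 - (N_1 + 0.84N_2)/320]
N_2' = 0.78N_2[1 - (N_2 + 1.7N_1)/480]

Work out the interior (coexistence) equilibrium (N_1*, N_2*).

Setting both brackets to zero gives the nullclines N_1 + 0.84N_2 = 320 and 1.7N_1 + N_2 = 480.
Substituting N_2 = 480 - 1.7N_1 into the first: N_1(1 - 0.84·1.7) = 320 - 0.84·480.
So N_1* = -83.2/-0.428 = 194, and then N_2* = 480 - 1.7·194 = 150.

N_1* ≈ 194, N_2* ≈ 150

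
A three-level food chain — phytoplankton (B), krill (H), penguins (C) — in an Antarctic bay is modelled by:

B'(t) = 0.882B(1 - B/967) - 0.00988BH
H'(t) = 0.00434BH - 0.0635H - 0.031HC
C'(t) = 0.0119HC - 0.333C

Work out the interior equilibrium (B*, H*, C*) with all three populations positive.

From dC/dt = 0: 0.0119H* = 0.333, so H* = 28.
From dB/dt = 0: 0.882(1 - B*/967) = 0.00988·28, giving B* = 967·(1 - 0.313) = 664.
From dH/dt = 0: 0.00434·664 - 0.0635 = 0.031C*, so C* = 2.82/0.031 = 90.9.

B* ≈ 664, H* ≈ 28, C* ≈ 90.9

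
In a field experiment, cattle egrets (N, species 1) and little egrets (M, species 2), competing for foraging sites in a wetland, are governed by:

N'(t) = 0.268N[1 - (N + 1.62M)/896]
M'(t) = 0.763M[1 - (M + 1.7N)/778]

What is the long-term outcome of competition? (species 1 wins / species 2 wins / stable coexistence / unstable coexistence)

unstable coexistence (outcome depends on initial conditions)

Compare the nullcline intercepts: K1/α12 = 896/1.62 = 553 < K2 = 778; K2/α21 = 778/1.7 = 458 < K1 = 896.
Since both are reversed, neither can invade when rare; the interior point is a saddle.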